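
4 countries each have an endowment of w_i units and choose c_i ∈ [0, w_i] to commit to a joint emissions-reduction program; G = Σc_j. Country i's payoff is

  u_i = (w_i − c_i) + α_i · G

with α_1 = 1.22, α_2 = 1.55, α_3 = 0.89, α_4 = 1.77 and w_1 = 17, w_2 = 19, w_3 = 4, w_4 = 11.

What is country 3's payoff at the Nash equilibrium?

45.83

∂u_i/∂c_i = α_i − 1, so country i contributes w_i if α_i > 1, else 0.
α_i > 1 for i ∈ {1, 2, 4}; NE contributions (17, 19, 0, 11), G = 47.
u_3 = (4 − 0) + 0.89·47 = 45.83.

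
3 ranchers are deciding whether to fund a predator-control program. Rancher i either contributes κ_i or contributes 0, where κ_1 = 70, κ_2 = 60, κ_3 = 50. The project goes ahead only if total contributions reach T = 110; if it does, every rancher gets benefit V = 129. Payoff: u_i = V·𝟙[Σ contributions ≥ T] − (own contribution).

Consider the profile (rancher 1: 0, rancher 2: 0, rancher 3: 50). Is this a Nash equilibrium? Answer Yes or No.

No

Total = 50 < 110: not provided.
Rancher 1 (pledges 0, payoff 0): pledging 70 → total 120, payoff 59. Profitable deviation.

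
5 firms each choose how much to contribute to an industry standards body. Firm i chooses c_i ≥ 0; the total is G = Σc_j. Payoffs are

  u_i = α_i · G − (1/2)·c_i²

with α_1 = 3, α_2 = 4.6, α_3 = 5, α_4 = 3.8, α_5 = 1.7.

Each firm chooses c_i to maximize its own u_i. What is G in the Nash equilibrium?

18.1

Firm i's FOC: ∂u_i/∂c_i = α_i − c_i = 0, so c_i* = α_i.
NE contributions = (3, 4.6, 5, 3.8, 1.7); G = 18.1.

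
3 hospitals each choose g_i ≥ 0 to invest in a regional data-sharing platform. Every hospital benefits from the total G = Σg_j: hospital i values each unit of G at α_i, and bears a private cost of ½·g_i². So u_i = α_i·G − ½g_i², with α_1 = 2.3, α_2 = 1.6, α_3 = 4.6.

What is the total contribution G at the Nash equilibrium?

8.5

Hospital i's FOC: ∂u_i/∂g_i = α_i − g_i = 0, so g_i* = α_i.
NE contributions = (2.3, 1.6, 4.6); G = 8.5.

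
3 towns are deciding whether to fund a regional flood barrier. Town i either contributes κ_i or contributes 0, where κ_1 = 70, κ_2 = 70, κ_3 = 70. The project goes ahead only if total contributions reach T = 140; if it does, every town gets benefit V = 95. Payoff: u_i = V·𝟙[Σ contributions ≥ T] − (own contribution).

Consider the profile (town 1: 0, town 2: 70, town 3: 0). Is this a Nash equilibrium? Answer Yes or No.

Total = 70 < 140: not provided.
Town 1 (pledges 0, payoff 0): pledging 70 → total 140, payoff 25. Profitable deviation.

No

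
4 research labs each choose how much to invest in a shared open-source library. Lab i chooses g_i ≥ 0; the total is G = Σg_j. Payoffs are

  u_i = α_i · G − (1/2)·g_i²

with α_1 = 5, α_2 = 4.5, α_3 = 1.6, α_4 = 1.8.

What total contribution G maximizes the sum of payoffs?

51.6

Planner FOC: ∂(Σu_j)/∂g_i = (Σα_j) − g_i = 0, so g_i^SO = Σα_j = 12.9 for every i; G^SO = 51.6.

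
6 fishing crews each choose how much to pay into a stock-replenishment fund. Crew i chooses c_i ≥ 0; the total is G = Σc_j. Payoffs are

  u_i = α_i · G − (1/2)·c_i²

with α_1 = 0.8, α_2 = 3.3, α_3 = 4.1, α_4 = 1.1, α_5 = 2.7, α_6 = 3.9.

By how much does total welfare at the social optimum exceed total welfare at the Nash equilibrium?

531.645

Crew i's FOC: ∂u_i/∂c_i = α_i − c_i = 0, so c_i* = α_i.
NE contributions = (0.8, 3.3, 4.1, 1.1, 2.7, 3.9); G = 15.9.
W^NE = (Σα)·G − ½Σα_i² = 15.9² − ½·52.05 = 226.785.
Planner sets c_i = Σα_j = 15.9 for every i, so G^SO = 6·15.9 = 95.4.
W^SO = (Σα)·G^SO − ½·6·(Σα)² = (6/2)·15.9² = 758.43.
Deadweight loss = W^SO − W^NE = 531.645.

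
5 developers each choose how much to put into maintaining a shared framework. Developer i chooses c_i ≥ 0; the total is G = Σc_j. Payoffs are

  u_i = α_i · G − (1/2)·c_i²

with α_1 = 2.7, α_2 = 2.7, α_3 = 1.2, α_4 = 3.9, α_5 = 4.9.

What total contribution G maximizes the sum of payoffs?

77

Planner FOC: ∂(Σu_j)/∂c_i = (Σα_j) − c_i = 0, so c_i^SO = Σα_j = 15.4 for every i; G^SO = 77.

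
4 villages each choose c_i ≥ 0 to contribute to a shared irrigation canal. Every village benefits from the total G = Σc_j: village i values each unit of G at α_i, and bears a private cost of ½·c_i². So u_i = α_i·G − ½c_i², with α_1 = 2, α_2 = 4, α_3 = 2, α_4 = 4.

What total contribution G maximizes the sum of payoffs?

Planner FOC: ∂(Σu_j)/∂c_i = (Σα_j) − c_i = 0, so c_i^SO = Σα_j = 12 for every i; G^SO = 48.

48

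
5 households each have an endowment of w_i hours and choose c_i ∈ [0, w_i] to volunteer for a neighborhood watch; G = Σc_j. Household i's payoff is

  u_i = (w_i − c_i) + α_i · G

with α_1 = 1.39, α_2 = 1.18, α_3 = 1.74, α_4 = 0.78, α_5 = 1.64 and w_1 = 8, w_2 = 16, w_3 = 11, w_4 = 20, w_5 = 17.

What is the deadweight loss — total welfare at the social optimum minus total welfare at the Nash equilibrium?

114.6

∂u_i/∂c_i = α_i − 1, so household i contributes w_i if α_i > 1, else 0.
α_i > 1 for i ∈ {1, 2, 3, 5}; NE contributions (8, 16, 11, 0, 17), G = 52.
W^NE = Σw_i − G^NE + (Σα_i)·G^NE = 72 + 5.73·52 = 369.96.
Planner: ∂(Σu_j)/∂c_i = Σα_j − 1 = 5.73 > 0, so everyone contributes w_i; G^SO = 72, W^SO = 72 + 5.73·72 = 484.56.
Deadweight loss = 114.6.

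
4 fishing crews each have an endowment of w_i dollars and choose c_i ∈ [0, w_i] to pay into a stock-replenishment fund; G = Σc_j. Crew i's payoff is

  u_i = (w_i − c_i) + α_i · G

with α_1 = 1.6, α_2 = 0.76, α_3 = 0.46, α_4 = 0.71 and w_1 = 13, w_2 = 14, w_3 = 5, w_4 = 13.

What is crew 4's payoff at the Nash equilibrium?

∂u_i/∂c_i = α_i − 1, so crew i contributes w_i if α_i > 1, else 0.
α_i > 1 for i ∈ {1}; NE contributions (13, 0, 0, 0), G = 13.
u_4 = (13 − 0) + 0.71·13 = 22.23.

22.23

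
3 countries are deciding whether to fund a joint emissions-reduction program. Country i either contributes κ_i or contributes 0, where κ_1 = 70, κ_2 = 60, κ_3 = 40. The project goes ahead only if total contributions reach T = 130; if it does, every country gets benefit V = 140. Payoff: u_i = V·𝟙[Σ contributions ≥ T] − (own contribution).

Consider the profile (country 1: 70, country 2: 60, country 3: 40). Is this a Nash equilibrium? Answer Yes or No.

No

Total = 170 ≥ 130: provided.
Country 1 (pledges 70, payoff 70): dropping to 0 → total 100, payoff 0. No gain.
Country 2 (pledges 60, payoff 80): dropping to 0 → total 110, payoff 0. No gain.
Country 3 (pledges 40, payoff 100): dropping to 0 → total 130, payoff 140. Profitable deviation.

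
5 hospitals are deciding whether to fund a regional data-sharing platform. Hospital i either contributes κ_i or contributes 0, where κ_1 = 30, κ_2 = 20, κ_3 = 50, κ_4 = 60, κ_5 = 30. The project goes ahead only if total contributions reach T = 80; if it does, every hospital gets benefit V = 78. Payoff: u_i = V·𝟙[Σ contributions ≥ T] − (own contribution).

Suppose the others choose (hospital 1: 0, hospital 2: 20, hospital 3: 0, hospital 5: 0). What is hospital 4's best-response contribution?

Others' total = 20. Contributing 60 brings total to 80 ≥ 80: gain V − κ_4 = 18.
Best response: 60.

60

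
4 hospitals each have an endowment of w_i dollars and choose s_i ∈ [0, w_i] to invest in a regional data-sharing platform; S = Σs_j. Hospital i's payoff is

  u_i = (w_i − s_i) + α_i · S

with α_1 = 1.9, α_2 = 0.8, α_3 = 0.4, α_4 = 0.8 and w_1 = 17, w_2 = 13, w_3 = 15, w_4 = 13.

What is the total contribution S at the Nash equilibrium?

∂u_i/∂s_i = α_i − 1, so hospital i contributes w_i if α_i > 1, else 0.
α_i > 1 for i ∈ {1}; NE contributions (17, 0, 0, 0), S = 17.

17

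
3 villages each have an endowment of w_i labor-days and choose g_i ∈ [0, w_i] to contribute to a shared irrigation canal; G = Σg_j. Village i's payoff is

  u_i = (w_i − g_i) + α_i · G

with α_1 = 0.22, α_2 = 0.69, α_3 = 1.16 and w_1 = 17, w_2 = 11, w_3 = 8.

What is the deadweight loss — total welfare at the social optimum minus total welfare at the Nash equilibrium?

29.96

∂u_i/∂g_i = α_i − 1, so village i contributes w_i if α_i > 1, else 0.
α_i > 1 for i ∈ {3}; NE contributions (0, 0, 8), G = 8.
W^NE = Σw_i − G^NE + (Σα_i)·G^NE = 36 + 1.07·8 = 44.56.
Planner: ∂(Σu_j)/∂g_i = Σα_j − 1 = 1.07 > 0, so everyone contributes w_i; G^SO = 36, W^SO = 36 + 1.07·36 = 74.52.
Deadweight loss = 29.96.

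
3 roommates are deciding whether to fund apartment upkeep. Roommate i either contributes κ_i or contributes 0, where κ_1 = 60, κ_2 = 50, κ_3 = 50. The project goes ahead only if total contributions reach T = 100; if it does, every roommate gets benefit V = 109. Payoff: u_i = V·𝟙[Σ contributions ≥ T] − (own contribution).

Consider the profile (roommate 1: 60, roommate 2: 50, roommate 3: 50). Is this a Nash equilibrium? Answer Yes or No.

Total = 160 ≥ 100: provided.
Roommate 1 (pledges 60, payoff 49): dropping to 0 → total 100, payoff 109. Profitable deviation.

No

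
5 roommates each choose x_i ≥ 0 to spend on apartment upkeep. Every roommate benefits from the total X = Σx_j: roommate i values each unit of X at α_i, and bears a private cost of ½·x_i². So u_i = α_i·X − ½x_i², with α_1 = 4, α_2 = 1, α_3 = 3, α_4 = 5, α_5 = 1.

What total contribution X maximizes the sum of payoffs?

70

Planner FOC: ∂(Σu_j)/∂x_i = (Σα_j) − x_i = 0, so x_i^SO = Σα_j = 14 for every i; X^SO = 70.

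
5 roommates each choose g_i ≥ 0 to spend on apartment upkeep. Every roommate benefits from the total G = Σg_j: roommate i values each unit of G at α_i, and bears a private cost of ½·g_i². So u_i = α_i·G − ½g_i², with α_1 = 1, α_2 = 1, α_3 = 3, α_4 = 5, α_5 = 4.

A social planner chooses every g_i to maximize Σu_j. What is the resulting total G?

70

Planner FOC: ∂(Σu_j)/∂g_i = (Σα_j) − g_i = 0, so g_i^SO = Σα_j = 14 for every i; G^SO = 70.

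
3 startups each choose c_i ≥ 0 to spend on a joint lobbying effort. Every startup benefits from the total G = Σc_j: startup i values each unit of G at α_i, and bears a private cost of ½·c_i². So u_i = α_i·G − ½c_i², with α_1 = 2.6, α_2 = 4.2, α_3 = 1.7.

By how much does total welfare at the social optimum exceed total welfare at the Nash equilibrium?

Startup i's FOC: ∂u_i/∂c_i = α_i − c_i = 0, so c_i* = α_i.
NE contributions = (2.6, 4.2, 1.7); G = 8.5.
W^NE = (Σα)·G − ½Σα_i² = 8.5² − ½·27.29 = 58.605.
Planner sets c_i = Σα_j = 8.5 for every i, so G^SO = 3·8.5 = 25.5.
W^SO = (Σα)·G^SO − ½·3·(Σα)² = (3/2)·8.5² = 108.375.
Deadweight loss = W^SO − W^NE = 49.77.

49.77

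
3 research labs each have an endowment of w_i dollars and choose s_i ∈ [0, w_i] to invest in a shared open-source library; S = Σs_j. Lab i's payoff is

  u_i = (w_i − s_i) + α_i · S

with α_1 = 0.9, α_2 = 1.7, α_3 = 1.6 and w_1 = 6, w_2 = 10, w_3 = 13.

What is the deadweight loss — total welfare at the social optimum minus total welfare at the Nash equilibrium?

∂u_i/∂s_i = α_i − 1, so lab i contributes w_i if α_i > 1, else 0.
α_i > 1 for i ∈ {2, 3}; NE contributions (0, 10, 13), S = 23.
W^NE = Σw_i − S^NE + (Σα_i)·S^NE = 29 + 3.2·23 = 102.6.
Planner: ∂(Σu_j)/∂s_i = Σα_j − 1 = 3.2 > 0, so everyone contributes w_i; S^SO = 29, W^SO = 29 + 3.2·29 = 121.8.
Deadweight loss = 19.2.

19.2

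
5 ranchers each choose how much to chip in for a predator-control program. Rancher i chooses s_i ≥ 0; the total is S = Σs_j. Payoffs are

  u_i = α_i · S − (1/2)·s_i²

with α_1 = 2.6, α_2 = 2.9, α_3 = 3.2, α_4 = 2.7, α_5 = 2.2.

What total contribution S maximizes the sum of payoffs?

68

Planner FOC: ∂(Σu_j)/∂s_i = (Σα_j) − s_i = 0, so s_i^SO = Σα_j = 13.6 for every i; S^SO = 68.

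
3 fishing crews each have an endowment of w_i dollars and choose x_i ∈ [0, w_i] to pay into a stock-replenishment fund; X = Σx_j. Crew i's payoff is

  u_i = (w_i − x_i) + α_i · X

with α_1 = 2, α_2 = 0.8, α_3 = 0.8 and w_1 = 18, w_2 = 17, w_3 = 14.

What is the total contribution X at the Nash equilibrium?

18

∂u_i/∂x_i = α_i − 1, so crew i contributes w_i if α_i > 1, else 0.
α_i > 1 for i ∈ {1}; NE contributions (18, 0, 0), X = 18.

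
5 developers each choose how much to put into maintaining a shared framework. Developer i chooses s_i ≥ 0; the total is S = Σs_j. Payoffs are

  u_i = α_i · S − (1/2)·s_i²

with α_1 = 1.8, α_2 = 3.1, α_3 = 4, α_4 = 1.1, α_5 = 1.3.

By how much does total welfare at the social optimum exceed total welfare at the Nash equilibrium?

207.41

Developer i's FOC: ∂u_i/∂s_i = α_i − s_i = 0, so s_i* = α_i.
NE contributions = (1.8, 3.1, 4, 1.1, 1.3); S = 11.3.
W^NE = (Σα)·S − ½Σα_i² = 11.3² − ½·31.75 = 111.815.
Planner sets s_i = Σα_j = 11.3 for every i, so S^SO = 5·11.3 = 56.5.
W^SO = (Σα)·S^SO − ½·5·(Σα)² = (5/2)·11.3² = 319.225.
Deadweight loss = W^SO − W^NE = 207.41.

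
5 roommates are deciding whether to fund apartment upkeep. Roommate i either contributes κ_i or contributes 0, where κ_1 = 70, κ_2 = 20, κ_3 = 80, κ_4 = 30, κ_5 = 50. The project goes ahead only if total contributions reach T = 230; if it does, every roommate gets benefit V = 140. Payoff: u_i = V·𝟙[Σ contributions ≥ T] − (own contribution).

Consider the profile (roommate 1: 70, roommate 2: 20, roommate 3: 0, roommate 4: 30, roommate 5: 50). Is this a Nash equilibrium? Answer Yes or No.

Total = 170 < 230: not provided.
Roommate 1 (pledges 70, payoff -70): dropping to 0 → total 100, payoff 0. Profitable deviation.

No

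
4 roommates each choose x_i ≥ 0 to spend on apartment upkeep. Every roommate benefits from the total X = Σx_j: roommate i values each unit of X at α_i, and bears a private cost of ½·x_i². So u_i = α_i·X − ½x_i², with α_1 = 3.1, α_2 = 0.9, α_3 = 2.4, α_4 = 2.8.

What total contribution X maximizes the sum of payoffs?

36.8

Planner FOC: ∂(Σu_j)/∂x_i = (Σα_j) − x_i = 0, so x_i^SO = Σα_j = 9.2 for every i; X^SO = 36.8.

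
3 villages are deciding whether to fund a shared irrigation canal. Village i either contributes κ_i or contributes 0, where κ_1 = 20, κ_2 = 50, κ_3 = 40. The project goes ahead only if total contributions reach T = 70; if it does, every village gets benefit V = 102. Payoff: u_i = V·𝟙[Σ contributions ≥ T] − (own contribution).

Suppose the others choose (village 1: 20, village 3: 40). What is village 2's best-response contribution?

Others' total = 60. Contributing 50 brings total to 110 ≥ 70: gain V − κ_2 = 52.
Best response: 50.

50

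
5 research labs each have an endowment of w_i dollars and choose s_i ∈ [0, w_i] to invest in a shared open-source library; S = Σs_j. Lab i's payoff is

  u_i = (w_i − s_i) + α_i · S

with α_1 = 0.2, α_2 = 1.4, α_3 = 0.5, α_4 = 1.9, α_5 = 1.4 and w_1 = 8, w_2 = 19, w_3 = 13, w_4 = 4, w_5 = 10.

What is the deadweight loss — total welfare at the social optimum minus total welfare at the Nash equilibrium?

∂u_i/∂s_i = α_i − 1, so lab i contributes w_i if α_i > 1, else 0.
α_i > 1 for i ∈ {2, 4, 5}; NE contributions (0, 19, 0, 4, 10), S = 33.
W^NE = Σw_i − S^NE + (Σα_i)·S^NE = 54 + 4.4·33 = 199.2.
Planner: ∂(Σu_j)/∂s_i = Σα_j − 1 = 4.4 > 0, so everyone contributes w_i; S^SO = 54, W^SO = 54 + 4.4·54 = 291.6.
Deadweight loss = 92.4.

92.4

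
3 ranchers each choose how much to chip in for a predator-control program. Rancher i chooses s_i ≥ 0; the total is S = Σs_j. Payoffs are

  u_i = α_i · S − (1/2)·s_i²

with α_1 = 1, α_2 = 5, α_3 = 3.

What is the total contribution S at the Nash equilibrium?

9

Rancher i's FOC: ∂u_i/∂s_i = α_i − s_i = 0, so s_i* = α_i.
NE contributions = (1, 5, 3); S = 9.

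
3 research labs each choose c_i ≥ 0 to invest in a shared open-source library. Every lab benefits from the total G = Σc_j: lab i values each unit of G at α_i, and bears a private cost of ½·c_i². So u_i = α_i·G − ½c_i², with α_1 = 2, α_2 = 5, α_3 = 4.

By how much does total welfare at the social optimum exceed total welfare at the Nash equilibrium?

Lab i's FOC: ∂u_i/∂c_i = α_i − c_i = 0, so c_i* = α_i.
NE contributions = (2, 5, 4); G = 11.
W^NE = (Σα)·G − ½Σα_i² = 11² − ½·45 = 98.5.
Planner sets c_i = Σα_j = 11 for every i, so G^SO = 3·11 = 33.
W^SO = (Σα)·G^SO − ½·3·(Σα)² = (3/2)·11² = 181.5.
Deadweight loss = W^SO − W^NE = 83.

83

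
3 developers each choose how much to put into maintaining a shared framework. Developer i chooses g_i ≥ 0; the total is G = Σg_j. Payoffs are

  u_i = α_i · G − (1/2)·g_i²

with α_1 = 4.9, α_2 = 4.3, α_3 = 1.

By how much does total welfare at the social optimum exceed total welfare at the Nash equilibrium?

Developer i's FOC: ∂u_i/∂g_i = α_i − g_i = 0, so g_i* = α_i.
NE contributions = (4.9, 4.3, 1); G = 10.2.
W^NE = (Σα)·G − ½Σα_i² = 10.2² − ½·43.5 = 82.29.
Planner sets g_i = Σα_j = 10.2 for every i, so G^SO = 3·10.2 = 30.6.
W^SO = (Σα)·G^SO − ½·3·(Σα)² = (3/2)·10.2² = 156.06.
Deadweight loss = W^SO − W^NE = 73.77.

73.77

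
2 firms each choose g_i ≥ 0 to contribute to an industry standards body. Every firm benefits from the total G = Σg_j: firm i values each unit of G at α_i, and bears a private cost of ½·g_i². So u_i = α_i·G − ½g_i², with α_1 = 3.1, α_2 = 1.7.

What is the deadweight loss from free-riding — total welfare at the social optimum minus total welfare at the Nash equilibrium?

6.25

Firm i's FOC: ∂u_i/∂g_i = α_i − g_i = 0, so g_i* = α_i.
NE contributions = (3.1, 1.7); G = 4.8.
W^NE = (Σα)·G − ½Σα_i² = 4.8² − ½·12.5 = 16.79.
Planner sets g_i = Σα_j = 4.8 for every i, so G^SO = 2·4.8 = 9.6.
W^SO = (Σα)·G^SO − ½·2·(Σα)² = (2/2)·4.8² = 23.04.
Deadweight loss = W^SO − W^NE = 6.25.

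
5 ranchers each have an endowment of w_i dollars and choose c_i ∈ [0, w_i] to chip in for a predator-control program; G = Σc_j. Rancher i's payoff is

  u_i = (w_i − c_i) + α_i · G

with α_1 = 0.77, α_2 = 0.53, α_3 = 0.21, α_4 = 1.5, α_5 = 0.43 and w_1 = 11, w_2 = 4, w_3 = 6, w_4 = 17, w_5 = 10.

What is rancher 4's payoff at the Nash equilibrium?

∂u_i/∂c_i = α_i − 1, so rancher i contributes w_i if α_i > 1, else 0.
α_i > 1 for i ∈ {4}; NE contributions (0, 0, 0, 17, 0), G = 17.
u_4 = (17 − 17) + 1.5·17 = 25.5.

25.5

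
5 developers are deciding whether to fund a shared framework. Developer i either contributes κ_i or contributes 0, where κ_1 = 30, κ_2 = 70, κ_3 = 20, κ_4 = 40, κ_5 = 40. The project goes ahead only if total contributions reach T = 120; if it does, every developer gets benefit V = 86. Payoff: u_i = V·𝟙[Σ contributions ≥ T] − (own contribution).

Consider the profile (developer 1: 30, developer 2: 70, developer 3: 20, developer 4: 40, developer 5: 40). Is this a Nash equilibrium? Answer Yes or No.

No

Total = 200 ≥ 120: provided.
Developer 1 (pledges 30, payoff 56): dropping to 0 → total 170, payoff 86. Profitable deviation.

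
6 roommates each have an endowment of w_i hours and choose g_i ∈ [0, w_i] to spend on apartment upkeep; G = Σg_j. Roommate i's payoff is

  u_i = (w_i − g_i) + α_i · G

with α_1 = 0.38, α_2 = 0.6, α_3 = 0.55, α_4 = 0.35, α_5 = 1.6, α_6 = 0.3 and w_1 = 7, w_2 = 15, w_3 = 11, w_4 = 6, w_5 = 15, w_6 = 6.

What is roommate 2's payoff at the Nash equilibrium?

24

∂u_i/∂g_i = α_i − 1, so roommate i contributes w_i if α_i > 1, else 0.
α_i > 1 for i ∈ {5}; NE contributions (0, 0, 0, 0, 15, 0), G = 15.
u_2 = (15 − 0) + 0.6·15 = 24.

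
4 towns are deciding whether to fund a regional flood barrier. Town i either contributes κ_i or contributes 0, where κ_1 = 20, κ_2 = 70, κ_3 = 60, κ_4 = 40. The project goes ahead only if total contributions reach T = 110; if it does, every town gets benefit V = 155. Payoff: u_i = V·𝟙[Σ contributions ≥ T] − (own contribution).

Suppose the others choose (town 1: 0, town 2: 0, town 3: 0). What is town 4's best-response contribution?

0

Others' total = 0. Even contributing 40 gives 40 < 110: no benefit either way.
Best response: 0.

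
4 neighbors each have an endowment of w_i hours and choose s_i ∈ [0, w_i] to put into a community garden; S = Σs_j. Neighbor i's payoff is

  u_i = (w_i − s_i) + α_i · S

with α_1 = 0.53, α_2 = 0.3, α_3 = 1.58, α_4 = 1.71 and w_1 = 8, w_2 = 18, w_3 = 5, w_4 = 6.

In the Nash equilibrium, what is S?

∂u_i/∂s_i = α_i − 1, so neighbor i contributes w_i if α_i > 1, else 0.
α_i > 1 for i ∈ {3, 4}; NE contributions (0, 0, 5, 6), S = 11.

11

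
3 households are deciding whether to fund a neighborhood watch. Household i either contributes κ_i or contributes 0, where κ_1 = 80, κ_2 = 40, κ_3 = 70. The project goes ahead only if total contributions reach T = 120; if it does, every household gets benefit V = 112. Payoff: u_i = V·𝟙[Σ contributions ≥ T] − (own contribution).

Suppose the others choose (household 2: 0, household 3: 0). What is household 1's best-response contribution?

0

Others' total = 0. Even contributing 80 gives 80 < 120: no benefit either way.
Best response: 0.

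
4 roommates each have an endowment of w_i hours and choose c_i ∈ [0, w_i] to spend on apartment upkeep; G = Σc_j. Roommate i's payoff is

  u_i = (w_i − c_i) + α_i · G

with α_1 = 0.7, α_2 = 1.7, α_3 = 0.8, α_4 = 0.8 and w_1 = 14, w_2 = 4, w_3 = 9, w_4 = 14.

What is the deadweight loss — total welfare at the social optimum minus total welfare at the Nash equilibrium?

111

∂u_i/∂c_i = α_i − 1, so roommate i contributes w_i if α_i > 1, else 0.
α_i > 1 for i ∈ {2}; NE contributions (0, 4, 0, 0), G = 4.
W^NE = Σw_i − G^NE + (Σα_i)·G^NE = 41 + 3·4 = 53.
Planner: ∂(Σu_j)/∂c_i = Σα_j − 1 = 3 > 0, so everyone contributes w_i; G^SO = 41, W^SO = 41 + 3·41 = 164.
Deadweight loss = 111.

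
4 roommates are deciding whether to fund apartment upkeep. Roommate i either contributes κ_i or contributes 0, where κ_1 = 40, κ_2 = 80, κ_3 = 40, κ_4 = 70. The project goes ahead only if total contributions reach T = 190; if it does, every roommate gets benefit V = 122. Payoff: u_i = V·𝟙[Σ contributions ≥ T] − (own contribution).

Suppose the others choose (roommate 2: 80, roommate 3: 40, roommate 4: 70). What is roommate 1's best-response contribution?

0

Others' total = 190 ≥ 190; contributing adds cost 40 for no extra benefit.
Best response: 0.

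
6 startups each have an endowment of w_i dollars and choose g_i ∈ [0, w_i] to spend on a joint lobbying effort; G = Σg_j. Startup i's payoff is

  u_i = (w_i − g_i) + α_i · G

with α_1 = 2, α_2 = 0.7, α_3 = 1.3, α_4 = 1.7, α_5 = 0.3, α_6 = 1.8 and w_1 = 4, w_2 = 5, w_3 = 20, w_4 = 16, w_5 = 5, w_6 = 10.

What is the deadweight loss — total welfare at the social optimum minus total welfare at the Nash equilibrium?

∂u_i/∂g_i = α_i − 1, so startup i contributes w_i if α_i > 1, else 0.
α_i > 1 for i ∈ {1, 3, 4, 6}; NE contributions (4, 0, 20, 16, 0, 10), G = 50.
W^NE = Σw_i − G^NE + (Σα_i)·G^NE = 60 + 6.8·50 = 400.
Planner: ∂(Σu_j)/∂g_i = Σα_j − 1 = 6.8 > 0, so everyone contributes w_i; G^SO = 60, W^SO = 60 + 6.8·60 = 468.
Deadweight loss = 68.

68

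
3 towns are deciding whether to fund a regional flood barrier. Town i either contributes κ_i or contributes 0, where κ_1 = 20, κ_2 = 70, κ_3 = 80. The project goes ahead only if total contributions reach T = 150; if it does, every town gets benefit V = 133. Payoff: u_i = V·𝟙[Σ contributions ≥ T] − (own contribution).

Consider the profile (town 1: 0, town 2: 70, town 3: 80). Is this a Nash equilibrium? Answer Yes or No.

Total = 150 ≥ 150: provided.
Town 1 (pledges 0, payoff 133): pledging 20 → total 170, payoff 113. No gain.
Town 2 (pledges 70, payoff 63): dropping to 0 → total 80, payoff 0. No gain.
Town 3 (pledges 80, payoff 53): dropping to 0 → total 70, payoff 0. No gain.

Yes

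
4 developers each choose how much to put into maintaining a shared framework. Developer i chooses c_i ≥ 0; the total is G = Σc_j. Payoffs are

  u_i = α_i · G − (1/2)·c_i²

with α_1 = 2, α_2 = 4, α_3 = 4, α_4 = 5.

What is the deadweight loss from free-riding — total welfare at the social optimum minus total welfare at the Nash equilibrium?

255.5

Developer i's FOC: ∂u_i/∂c_i = α_i − c_i = 0, so c_i* = α_i.
NE contributions = (2, 4, 4, 5); G = 15.
W^NE = (Σα)·G − ½Σα_i² = 15² − ½·61 = 194.5.
Planner sets c_i = Σα_j = 15 for every i, so G^SO = 4·15 = 60.
W^SO = (Σα)·G^SO − ½·4·(Σα)² = (4/2)·15² = 450.
Deadweight loss = W^SO − W^NE = 255.5.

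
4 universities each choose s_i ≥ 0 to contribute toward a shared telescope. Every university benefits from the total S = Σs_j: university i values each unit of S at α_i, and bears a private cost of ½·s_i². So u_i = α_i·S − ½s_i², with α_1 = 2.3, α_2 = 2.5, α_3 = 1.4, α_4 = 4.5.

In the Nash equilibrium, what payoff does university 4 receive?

38.025

University i's FOC: ∂u_i/∂s_i = α_i − s_i = 0, so s_i* = α_i.
NE contributions = (2.3, 2.5, 1.4, 4.5); S = 10.7.
u_4 = α_4·S − ½·(s_4)² = 4.5·10.7 − ½·4.5² = 38.025.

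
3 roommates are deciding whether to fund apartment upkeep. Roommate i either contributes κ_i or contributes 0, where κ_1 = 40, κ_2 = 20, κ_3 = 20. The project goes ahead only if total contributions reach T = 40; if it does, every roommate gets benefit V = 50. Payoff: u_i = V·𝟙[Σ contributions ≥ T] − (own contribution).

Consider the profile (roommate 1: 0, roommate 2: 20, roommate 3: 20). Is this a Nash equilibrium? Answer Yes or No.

Total = 40 ≥ 40: provided.
Roommate 1 (pledges 0, payoff 50): pledging 40 → total 80, payoff 10. No gain.
Roommate 2 (pledges 20, payoff 30): dropping to 0 → total 20, payoff 0. No gain.
Roommate 3 (pledges 20, payoff 30): dropping to 0 → total 20, payoff 0. No gain.

Yes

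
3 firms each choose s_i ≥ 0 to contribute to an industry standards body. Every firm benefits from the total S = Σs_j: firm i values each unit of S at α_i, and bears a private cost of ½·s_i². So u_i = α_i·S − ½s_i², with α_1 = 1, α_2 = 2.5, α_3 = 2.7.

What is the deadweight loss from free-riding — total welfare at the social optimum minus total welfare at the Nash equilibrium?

Firm i's FOC: ∂u_i/∂s_i = α_i − s_i = 0, so s_i* = α_i.
NE contributions = (1, 2.5, 2.7); S = 6.2.
W^NE = (Σα)·S − ½Σα_i² = 6.2² − ½·14.54 = 31.17.
Planner sets s_i = Σα_j = 6.2 for every i, so S^SO = 3·6.2 = 18.6.
W^SO = (Σα)·S^SO − ½·3·(Σα)² = (3/2)·6.2² = 57.66.
Deadweight loss = W^SO − W^NE = 26.49.

26.49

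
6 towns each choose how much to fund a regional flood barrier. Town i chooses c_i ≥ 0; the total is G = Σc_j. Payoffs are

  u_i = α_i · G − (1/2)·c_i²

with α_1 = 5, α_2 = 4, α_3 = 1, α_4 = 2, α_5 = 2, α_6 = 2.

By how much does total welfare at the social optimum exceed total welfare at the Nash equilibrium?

539

Town i's FOC: ∂u_i/∂c_i = α_i − c_i = 0, so c_i* = α_i.
NE contributions = (5, 4, 1, 2, 2, 2); G = 16.
W^NE = (Σα)·G − ½Σα_i² = 16² − ½·54 = 229.
Planner sets c_i = Σα_j = 16 for every i, so G^SO = 6·16 = 96.
W^SO = (Σα)·G^SO − ½·6·(Σα)² = (6/2)·16² = 768.
Deadweight loss = W^SO − W^NE = 539.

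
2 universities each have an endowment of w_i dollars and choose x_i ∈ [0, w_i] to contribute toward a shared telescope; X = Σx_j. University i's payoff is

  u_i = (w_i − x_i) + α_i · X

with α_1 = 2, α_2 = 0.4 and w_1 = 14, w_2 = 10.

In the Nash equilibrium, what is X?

14

∂u_i/∂x_i = α_i − 1, so university i contributes w_i if α_i > 1, else 0.
α_i > 1 for i ∈ {1}; NE contributions (14, 0), X = 14.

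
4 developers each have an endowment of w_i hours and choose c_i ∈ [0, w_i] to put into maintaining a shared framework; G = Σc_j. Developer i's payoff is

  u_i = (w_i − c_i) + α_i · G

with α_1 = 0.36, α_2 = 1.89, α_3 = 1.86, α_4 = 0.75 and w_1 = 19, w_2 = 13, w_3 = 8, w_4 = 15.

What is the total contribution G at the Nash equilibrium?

∂u_i/∂c_i = α_i − 1, so developer i contributes w_i if α_i > 1, else 0.
α_i > 1 for i ∈ {2, 3}; NE contributions (0, 13, 8, 0), G = 21.

21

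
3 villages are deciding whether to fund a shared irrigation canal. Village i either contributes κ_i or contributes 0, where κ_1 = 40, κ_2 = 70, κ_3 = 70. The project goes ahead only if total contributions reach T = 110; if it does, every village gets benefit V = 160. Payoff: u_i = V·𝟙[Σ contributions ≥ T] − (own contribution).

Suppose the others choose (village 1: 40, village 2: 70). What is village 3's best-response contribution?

0

Others' total = 110 ≥ 110; contributing adds cost 70 for no extra benefit.
Best response: 0.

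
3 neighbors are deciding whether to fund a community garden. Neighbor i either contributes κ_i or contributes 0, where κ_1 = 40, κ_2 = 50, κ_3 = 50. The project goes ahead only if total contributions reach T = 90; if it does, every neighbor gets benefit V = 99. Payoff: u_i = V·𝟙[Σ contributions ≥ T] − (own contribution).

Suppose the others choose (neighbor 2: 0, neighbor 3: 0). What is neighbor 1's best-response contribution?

Others' total = 0. Even contributing 40 gives 40 < 90: no benefit either way.
Best response: 0.

0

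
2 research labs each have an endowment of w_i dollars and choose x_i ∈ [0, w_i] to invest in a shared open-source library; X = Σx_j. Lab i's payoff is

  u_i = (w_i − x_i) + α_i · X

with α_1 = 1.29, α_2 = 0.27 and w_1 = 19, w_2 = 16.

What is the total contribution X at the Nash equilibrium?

19

∂u_i/∂x_i = α_i − 1, so lab i contributes w_i if α_i > 1, else 0.
α_i > 1 for i ∈ {1}; NE contributions (19, 0), X = 19.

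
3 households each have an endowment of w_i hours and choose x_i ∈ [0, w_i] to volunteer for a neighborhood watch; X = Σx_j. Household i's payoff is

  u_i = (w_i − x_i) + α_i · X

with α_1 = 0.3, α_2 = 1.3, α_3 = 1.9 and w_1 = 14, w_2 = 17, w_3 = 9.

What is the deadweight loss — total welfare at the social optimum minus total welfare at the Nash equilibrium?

35

∂u_i/∂x_i = α_i − 1, so household i contributes w_i if α_i > 1, else 0.
α_i > 1 for i ∈ {2, 3}; NE contributions (0, 17, 9), X = 26.
W^NE = Σw_i − X^NE + (Σα_i)·X^NE = 40 + 2.5·26 = 105.
Planner: ∂(Σu_j)/∂x_i = Σα_j − 1 = 2.5 > 0, so everyone contributes w_i; X^SO = 40, W^SO = 40 + 2.5·40 = 140.
Deadweight loss = 35.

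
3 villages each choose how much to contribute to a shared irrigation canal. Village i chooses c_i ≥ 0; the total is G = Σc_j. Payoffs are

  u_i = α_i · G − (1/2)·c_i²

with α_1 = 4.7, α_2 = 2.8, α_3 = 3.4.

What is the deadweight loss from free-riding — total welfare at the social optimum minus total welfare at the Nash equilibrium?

80.15

Village i's FOC: ∂u_i/∂c_i = α_i − c_i = 0, so c_i* = α_i.
NE contributions = (4.7, 2.8, 3.4); G = 10.9.
W^NE = (Σα)·G − ½Σα_i² = 10.9² − ½·41.49 = 98.065.
Planner sets c_i = Σα_j = 10.9 for every i, so G^SO = 3·10.9 = 32.7.
W^SO = (Σα)·G^SO − ½·3·(Σα)² = (3/2)·10.9² = 178.215.
Deadweight loss = W^SO − W^NE = 80.15.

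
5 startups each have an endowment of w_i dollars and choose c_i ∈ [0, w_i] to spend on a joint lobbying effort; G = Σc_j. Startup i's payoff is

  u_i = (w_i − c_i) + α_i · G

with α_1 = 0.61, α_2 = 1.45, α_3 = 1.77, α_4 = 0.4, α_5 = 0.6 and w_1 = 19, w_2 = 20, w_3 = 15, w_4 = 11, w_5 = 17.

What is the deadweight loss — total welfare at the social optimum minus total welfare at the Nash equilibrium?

∂u_i/∂c_i = α_i − 1, so startup i contributes w_i if α_i > 1, else 0.
α_i > 1 for i ∈ {2, 3}; NE contributions (0, 20, 15, 0, 0), G = 35.
W^NE = Σw_i − G^NE + (Σα_i)·G^NE = 82 + 3.83·35 = 216.05.
Planner: ∂(Σu_j)/∂c_i = Σα_j − 1 = 3.83 > 0, so everyone contributes w_i; G^SO = 82, W^SO = 82 + 3.83·82 = 396.06.
Deadweight loss = 180.01.

180.01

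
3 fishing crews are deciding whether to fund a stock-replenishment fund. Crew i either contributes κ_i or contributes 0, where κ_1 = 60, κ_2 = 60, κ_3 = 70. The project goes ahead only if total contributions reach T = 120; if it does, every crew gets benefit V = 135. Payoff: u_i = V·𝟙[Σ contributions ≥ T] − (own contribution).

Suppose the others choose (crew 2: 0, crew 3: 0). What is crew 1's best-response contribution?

Others' total = 0. Even contributing 60 gives 60 < 120: no benefit either way.
Best response: 0.

0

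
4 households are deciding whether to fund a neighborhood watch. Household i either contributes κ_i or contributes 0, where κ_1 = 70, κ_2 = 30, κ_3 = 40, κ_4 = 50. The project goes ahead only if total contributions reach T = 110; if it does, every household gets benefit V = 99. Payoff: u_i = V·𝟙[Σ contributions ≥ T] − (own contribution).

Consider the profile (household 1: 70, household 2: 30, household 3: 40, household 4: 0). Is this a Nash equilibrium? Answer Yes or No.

Total = 140 ≥ 110: provided.
Household 1 (pledges 70, payoff 29): dropping to 0 → total 70, payoff 0. No gain.
Household 2 (pledges 30, payoff 69): dropping to 0 → total 110, payoff 99. Profitable deviation.

No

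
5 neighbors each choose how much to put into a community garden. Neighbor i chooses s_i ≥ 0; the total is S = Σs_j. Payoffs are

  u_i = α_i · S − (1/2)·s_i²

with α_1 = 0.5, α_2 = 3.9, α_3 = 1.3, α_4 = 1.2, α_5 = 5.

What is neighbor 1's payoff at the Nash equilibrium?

Neighbor i's FOC: ∂u_i/∂s_i = α_i − s_i = 0, so s_i* = α_i.
NE contributions = (0.5, 3.9, 1.3, 1.2, 5); S = 11.9.
u_1 = α_1·S − ½·(s_1)² = 0.5·11.9 − ½·0.5² = 5.825.

5.825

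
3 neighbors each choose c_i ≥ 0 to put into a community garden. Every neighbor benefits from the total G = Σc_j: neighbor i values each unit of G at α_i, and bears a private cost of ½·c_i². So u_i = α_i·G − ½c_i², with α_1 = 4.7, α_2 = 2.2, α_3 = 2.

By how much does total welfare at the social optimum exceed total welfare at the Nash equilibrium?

55.07

Neighbor i's FOC: ∂u_i/∂c_i = α_i − c_i = 0, so c_i* = α_i.
NE contributions = (4.7, 2.2, 2); G = 8.9.
W^NE = (Σα)·G − ½Σα_i² = 8.9² − ½·30.93 = 63.745.
Planner sets c_i = Σα_j = 8.9 for every i, so G^SO = 3·8.9 = 26.7.
W^SO = (Σα)·G^SO − ½·3·(Σα)² = (3/2)·8.9² = 118.815.
Deadweight loss = W^SO − W^NE = 55.07.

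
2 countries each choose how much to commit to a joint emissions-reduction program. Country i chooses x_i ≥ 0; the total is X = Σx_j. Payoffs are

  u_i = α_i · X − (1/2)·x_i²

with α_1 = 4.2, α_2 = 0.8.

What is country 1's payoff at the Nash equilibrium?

12.18

Country i's FOC: ∂u_i/∂x_i = α_i − x_i = 0, so x_i* = α_i.
NE contributions = (4.2, 0.8); X = 5.
u_1 = α_1·X − ½·(x_1)² = 4.2·5 − ½·4.2² = 12.18.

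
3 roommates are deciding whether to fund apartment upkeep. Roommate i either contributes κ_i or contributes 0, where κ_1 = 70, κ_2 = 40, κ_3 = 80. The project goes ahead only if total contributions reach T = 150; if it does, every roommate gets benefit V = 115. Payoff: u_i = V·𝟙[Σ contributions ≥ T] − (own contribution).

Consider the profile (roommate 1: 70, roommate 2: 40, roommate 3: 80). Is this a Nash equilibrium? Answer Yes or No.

No

Total = 190 ≥ 150: provided.
Roommate 1 (pledges 70, payoff 45): dropping to 0 → total 120, payoff 0. No gain.
Roommate 2 (pledges 40, payoff 75): dropping to 0 → total 150, payoff 115. Profitable deviation.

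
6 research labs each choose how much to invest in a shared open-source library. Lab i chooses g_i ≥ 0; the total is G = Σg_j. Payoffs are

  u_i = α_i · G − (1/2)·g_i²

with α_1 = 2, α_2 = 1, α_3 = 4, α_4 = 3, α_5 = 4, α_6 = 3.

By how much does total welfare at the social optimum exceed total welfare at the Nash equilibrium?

605.5

Lab i's FOC: ∂u_i/∂g_i = α_i − g_i = 0, so g_i* = α_i.
NE contributions = (2, 1, 4, 3, 4, 3); G = 17.
W^NE = (Σα)·G − ½Σα_i² = 17² − ½·55 = 261.5.
Planner sets g_i = Σα_j = 17 for every i, so G^SO = 6·17 = 102.
W^SO = (Σα)·G^SO − ½·6·(Σα)² = (6/2)·17² = 867.
Deadweight loss = W^SO − W^NE = 605.5.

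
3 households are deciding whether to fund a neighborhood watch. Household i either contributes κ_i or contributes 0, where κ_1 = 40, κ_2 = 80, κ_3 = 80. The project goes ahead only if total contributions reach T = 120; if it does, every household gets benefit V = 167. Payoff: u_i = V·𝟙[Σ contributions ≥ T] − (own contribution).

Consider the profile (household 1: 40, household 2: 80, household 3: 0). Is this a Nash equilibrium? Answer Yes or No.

Yes

Total = 120 ≥ 120: provided.
Household 1 (pledges 40, payoff 127): dropping to 0 → total 80, payoff 0. No gain.
Household 2 (pledges 80, payoff 87): dropping to 0 → total 40, payoff 0. No gain.
Household 3 (pledges 0, payoff 167): pledging 80 → total 200, payoff 87. No gain.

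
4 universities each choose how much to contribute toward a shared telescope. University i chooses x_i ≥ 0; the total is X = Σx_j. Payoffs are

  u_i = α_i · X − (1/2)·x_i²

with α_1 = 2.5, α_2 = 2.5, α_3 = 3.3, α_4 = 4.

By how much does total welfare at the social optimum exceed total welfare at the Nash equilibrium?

University i's FOC: ∂u_i/∂x_i = α_i − x_i = 0, so x_i* = α_i.
NE contributions = (2.5, 2.5, 3.3, 4); X = 12.3.
W^NE = (Σα)·X − ½Σα_i² = 12.3² − ½·39.39 = 131.595.
Planner sets x_i = Σα_j = 12.3 for every i, so X^SO = 4·12.3 = 49.2.
W^SO = (Σα)·X^SO − ½·4·(Σα)² = (4/2)·12.3² = 302.58.
Deadweight loss = W^SO − W^NE = 170.985.

170.985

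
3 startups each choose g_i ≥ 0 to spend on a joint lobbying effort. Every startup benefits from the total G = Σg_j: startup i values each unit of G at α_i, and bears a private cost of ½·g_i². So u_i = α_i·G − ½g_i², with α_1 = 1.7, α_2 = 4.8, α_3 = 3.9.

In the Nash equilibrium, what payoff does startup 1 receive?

16.235

Startup i's FOC: ∂u_i/∂g_i = α_i − g_i = 0, so g_i* = α_i.
NE contributions = (1.7, 4.8, 3.9); G = 10.4.
u_1 = α_1·G − ½·(g_1)² = 1.7·10.4 − ½·1.7² = 16.235.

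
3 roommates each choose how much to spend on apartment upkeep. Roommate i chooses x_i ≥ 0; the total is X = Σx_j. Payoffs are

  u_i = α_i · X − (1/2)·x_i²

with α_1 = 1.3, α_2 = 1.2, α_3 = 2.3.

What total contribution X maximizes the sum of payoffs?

Planner FOC: ∂(Σu_j)/∂x_i = (Σα_j) − x_i = 0, so x_i^SO = Σα_j = 4.8 for every i; X^SO = 14.4.

14.4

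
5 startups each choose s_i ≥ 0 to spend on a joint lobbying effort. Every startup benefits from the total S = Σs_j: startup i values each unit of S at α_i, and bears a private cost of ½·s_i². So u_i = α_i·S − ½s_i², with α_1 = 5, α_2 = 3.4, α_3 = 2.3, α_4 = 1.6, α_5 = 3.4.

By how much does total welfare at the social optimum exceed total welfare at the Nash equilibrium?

397.72

Startup i's FOC: ∂u_i/∂s_i = α_i − s_i = 0, so s_i* = α_i.
NE contributions = (5, 3.4, 2.3, 1.6, 3.4); S = 15.7.
W^NE = (Σα)·S − ½Σα_i² = 15.7² − ½·55.97 = 218.505.
Planner sets s_i = Σα_j = 15.7 for every i, so S^SO = 5·15.7 = 78.5.
W^SO = (Σα)·S^SO − ½·5·(Σα)² = (5/2)·15.7² = 616.225.
Deadweight loss = W^SO − W^NE = 397.72.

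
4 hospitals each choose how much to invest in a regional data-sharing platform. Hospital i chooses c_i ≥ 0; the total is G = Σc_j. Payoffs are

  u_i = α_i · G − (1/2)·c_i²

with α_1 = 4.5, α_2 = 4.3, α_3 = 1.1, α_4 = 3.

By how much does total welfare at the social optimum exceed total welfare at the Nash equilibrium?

Hospital i's FOC: ∂u_i/∂c_i = α_i − c_i = 0, so c_i* = α_i.
NE contributions = (4.5, 4.3, 1.1, 3); G = 12.9.
W^NE = (Σα)·G − ½Σα_i² = 12.9² − ½·48.95 = 141.935.
Planner sets c_i = Σα_j = 12.9 for every i, so G^SO = 4·12.9 = 51.6.
W^SO = (Σα)·G^SO − ½·4·(Σα)² = (4/2)·12.9² = 332.82.
Deadweight loss = W^SO − W^NE = 190.885.

190.885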